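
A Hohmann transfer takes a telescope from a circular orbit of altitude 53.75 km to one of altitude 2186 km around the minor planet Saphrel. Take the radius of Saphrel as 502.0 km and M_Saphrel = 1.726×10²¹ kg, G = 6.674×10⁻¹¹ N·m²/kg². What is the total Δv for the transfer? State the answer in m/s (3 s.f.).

Δv_total ≈ 217 m/s

μ = GM = 6.674×10⁻¹¹ × 1.726×10²¹ = 1.152×10¹¹ m³/s².
r₁ = 502.0 + 53.75 = 555.75 km = 5.5575×10⁵ m.
r₂ = 502.0 + 2186 = 2688.0 km = 2.6880×10⁶ m.
Transfer ellipse a_t = (r₁ + r₂)/2 = 1.622×10⁶ m.
At r₁: circular v_c1 = √(μ/r₁) = 455.3 m/s; transfer-periapsis v_p = √[μ(2/r₁ − 1/a_t)] = 586.1 m/s.
Δv₁ = v_p − v_c1 = 130.8 m/s.
At r₂: circular v_c2 = √(μ/r₂) = 207.0 m/s; transfer-apoapsis v_a = √[μ(2/r₂ − 1/a_t)] = 121.2 m/s.
Δv₂ = v_c2 − v_a = 85.83 m/s.
Total Δv = Δv₁ + Δv₂ = 216.7 m/s.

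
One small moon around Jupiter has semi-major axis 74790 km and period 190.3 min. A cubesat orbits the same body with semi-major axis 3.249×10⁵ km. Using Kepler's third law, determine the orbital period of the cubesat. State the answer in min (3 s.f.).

T₂ ≈ 1720 min

Kepler's third law: T² ∝ a³, so T₂ = T₁ (a₂/a₁)^(3/2).
a₂/a₁ = 4.344, (a₂/a₁)^(3/2) = 9.054.
T₂ = 190.3 × 9.054 = 1723 min.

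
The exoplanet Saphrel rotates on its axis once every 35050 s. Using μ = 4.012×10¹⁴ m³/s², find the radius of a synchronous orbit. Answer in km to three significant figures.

r_sync ≈ 23200 km

A synchronous orbit has period T, so by Kepler's third law a = (μT²/4π²)^(1/3).
μT²/4π² = 4.012×10¹⁴ × (3.505×10⁴)² / 39.48 = 1.248×10²² m³.
a = 2.320×10⁷ m = 23198 km.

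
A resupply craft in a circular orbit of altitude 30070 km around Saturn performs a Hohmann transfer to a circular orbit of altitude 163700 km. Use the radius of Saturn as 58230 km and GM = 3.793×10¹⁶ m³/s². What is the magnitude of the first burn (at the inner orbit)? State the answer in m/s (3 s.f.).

Δv ≈ 4070 m/s

r₁ = 58230 + 30070 = 88300 km = 8.8300×10⁷ m.
r₂ = 58230 + 163700 = 221930 km = 2.2193×10⁸ m.
Transfer ellipse a_t = (r₁ + r₂)/2 = 1.551×10⁸ m.
At r₁: circular v_c1 = √(μ/r₁) = 20730 m/s; transfer-perikrone v_p = √[μ(2/r₁ − 1/a_t)] = 24790 m/s.
Δv₁ = v_p − v_c1 = 4065 m/s.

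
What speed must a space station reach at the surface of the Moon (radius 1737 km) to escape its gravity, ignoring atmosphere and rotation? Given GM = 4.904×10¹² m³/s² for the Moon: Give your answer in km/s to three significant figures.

v_esc ≈ 2.38 km/s

r = R = 1.737×10⁶ m.
Escape speed v_esc = √(2μ/r) = √(2 × 4.904×10¹² / 1.737×10⁶) = √(5.647×10⁶) = 2376 m/s.
= 2.376 km/s.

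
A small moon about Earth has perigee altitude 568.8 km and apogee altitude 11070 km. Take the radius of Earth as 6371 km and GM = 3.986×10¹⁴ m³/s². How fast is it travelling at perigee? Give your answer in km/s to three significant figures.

v ≈ 9.07 km/s

r_p = 6371 + 568.8 = 6939.8 km = 6.9398×10⁶ m.
r_a = 6371 + 11070 = 17441 km = 1.7441×10⁷ m.
Semi-major axis a = (r_p + r_a)/2 = 12190 km = 1.219×10⁷ m.
Vis-viva: v² = μ(2/r − 1/a) = 3.986×10¹⁴ × (2.882×10⁻⁷ − 8.203×10⁻⁸) = 8.218×10⁷ m²/s².
v = 9065 m/s = 9.065 km/s.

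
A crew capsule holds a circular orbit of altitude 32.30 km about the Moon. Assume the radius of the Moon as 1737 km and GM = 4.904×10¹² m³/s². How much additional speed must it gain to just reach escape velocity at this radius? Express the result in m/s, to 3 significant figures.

Δv ≈ 690 m/s

r = 1737 + 32.30 = 1769.3 km = 1.7693×10⁶ m.
Circular speed v_c = √(μ/r) = 1665 m/s.
Escape speed v_esc = √(2μ/r) = √2 × v_c = 2354 m/s.
Δv = v_esc − v_c = 689.6 m/s.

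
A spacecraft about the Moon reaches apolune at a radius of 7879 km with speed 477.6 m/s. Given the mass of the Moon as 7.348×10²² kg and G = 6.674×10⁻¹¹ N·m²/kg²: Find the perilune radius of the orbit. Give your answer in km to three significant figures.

perilune radius ≈ 1770 km

μ = GM = 6.674×10⁻¹¹ × 7.348×10²² = 4.904×10¹² m³/s².
r_a = 7.879×10⁶ m.
Specific energy ε = v²/2 − μ/r = -5.084×10⁵ J/kg, so a = −μ/(2ε) = 4.823×10⁶ m.
The apsides satisfy r_p + r_a = 2a, so the perilune radius is 2a − r_a = 1.768×10⁶ m = 1767.6 km.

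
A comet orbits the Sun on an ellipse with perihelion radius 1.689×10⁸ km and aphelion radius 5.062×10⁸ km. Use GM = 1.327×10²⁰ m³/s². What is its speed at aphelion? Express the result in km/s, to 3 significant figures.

Semi-major axis a = (r_p + r_a)/2 = 3.3755×10⁸ km = 3.376×10¹¹ m.
Vis-viva: v² = μ(2/r − 1/a) = 1.327×10²⁰ × (3.951×10⁻¹² − 2.963×10⁻¹²) = 1.312×10⁸ m²/s².
v = 11450 m/s = 11.45 km/s.

v ≈ 11.5 km/s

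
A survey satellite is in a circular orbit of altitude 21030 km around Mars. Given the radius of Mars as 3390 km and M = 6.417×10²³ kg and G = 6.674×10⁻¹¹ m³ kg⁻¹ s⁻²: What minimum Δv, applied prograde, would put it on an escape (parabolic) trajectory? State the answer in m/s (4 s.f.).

μ = GM = 6.674×10⁻¹¹ × 6.417×10²³ = 4.283×10¹³ m³/s².
r = 3390 + 21030 = 24420 km = 2.4420×10⁷ m.
Circular speed v_c = √(μ/r) = 1324 m/s.
Escape speed v_esc = √(2μ/r) = √2 × v_c = 1873 m/s.
Δv = v_esc − v_c = 548.5 m/s.

Δv ≈ 548.5 m/s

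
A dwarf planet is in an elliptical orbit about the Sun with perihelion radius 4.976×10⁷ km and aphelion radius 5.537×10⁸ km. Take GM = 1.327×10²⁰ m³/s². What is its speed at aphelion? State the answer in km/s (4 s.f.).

Semi-major axis a = (r_p + r_a)/2 = 3.0173×10⁸ km = 3.017×10¹¹ m.
Vis-viva: v² = μ(2/r − 1/a) = 1.327×10²⁰ × (3.612×10⁻¹² − 3.314×10⁻¹²) = 3.952×10⁷ m²/s².
v = 6287 m/s = 6.287 km/s.

v ≈ 6.287 km/s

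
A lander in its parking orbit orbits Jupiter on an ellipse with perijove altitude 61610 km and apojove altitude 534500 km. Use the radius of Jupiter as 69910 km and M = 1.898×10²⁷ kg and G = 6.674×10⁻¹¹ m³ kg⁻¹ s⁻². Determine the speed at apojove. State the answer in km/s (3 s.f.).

v ≈ 8.66 km/s

μ = GM = 6.674×10⁻¹¹ × 1.898×10²⁷ = 1.267×10¹⁷ m³/s².
r_p = 69910 + 61610 = 131520 km = 1.3152×10⁸ m.
r_a = 69910 + 534500 = 604410 km = 6.0441×10⁸ m.
Semi-major axis a = (r_p + r_a)/2 = 3.6796×10⁵ km = 3.680×10⁸ m.
Vis-viva: v² = μ(2/r − 1/a) = 1.267×10¹⁷ × (3.309×10⁻⁹ − 2.718×10⁻⁹) = 7.491×10⁷ m²/s².
v = 8655 m/s = 8.655 km/s.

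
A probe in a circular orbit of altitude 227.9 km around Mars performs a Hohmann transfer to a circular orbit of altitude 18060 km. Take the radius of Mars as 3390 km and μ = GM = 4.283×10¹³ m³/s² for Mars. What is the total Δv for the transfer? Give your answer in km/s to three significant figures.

Δv_total ≈ 1.71 km/s

r₁ = 3390 + 227.9 = 3617.9 km = 3.6179×10⁶ m.
r₂ = 3390 + 18060 = 21450 km = 2.1450×10⁷ m.
Transfer ellipse a_t = (r₁ + r₂)/2 = 1.253×10⁷ m.
At r₁: circular v_c1 = √(μ/r₁) = 3441 m/s; transfer-periapsis v_p = √[μ(2/r₁ − 1/a_t)] = 4501 m/s.
Δv₁ = v_p − v_c1 = 1060 m/s.
At r₂: circular v_c2 = √(μ/r₂) = 1413 m/s; transfer-apoapsis v_a = √[μ(2/r₂ − 1/a_t)] = 759.2 m/s.
Δv₂ = v_c2 − v_a = 653.9 m/s.
Total Δv = Δv₁ + Δv₂ = 1714 m/s = 1.714 km/s.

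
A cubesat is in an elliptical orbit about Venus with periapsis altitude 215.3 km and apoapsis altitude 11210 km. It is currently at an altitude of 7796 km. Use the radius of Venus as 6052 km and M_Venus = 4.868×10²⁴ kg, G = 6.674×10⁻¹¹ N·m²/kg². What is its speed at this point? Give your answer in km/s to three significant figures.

μ = GM = 6.674×10⁻¹¹ × 4.868×10²⁴ = 3.249×10¹⁴ m³/s².
r_p = 6052 + 215.3 = 6267.3 km = 6.2673×10⁶ m.
r_a = 6052 + 11210 = 17262 km = 1.7262×10⁷ m.
r = 6052 + 7796 = 13848 km = 1.385×10⁷ m.
Semi-major axis a = (r_p + r_a)/2 = 11765 km = 1.176×10⁷ m.
Vis-viva: v² = μ(2/r − 1/a) = 3.249×10¹⁴ × (1.444×10⁻⁷ − 8.500×10⁻⁸) = 1.931×10⁷ m²/s².
v = 4394 m/s = 4.394 km/s.

v ≈ 4.39 km/s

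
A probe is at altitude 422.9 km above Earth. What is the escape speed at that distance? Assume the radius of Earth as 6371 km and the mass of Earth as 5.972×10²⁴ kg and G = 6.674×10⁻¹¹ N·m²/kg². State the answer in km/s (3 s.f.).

μ = GM = 6.674×10⁻¹¹ × 5.972×10²⁴ = 3.986×10¹⁴ m³/s².
r = 6371 + 422.9 = 6793.9 km = 6.7939×10⁶ m.
Escape speed v_esc = √(2μ/r) = √(2 × 3.986×10¹⁴ / 6.794×10⁶) = √(1.173×10⁸) = 10830 m/s.
= 10.83 km/s.

v_esc ≈ 10.8 km/s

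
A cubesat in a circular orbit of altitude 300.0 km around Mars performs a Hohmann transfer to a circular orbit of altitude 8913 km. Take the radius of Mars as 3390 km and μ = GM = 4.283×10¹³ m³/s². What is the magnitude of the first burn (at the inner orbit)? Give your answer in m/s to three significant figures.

Δv ≈ 819 m/s

r₁ = 3390 + 300.0 = 3690.0 km = 3.6900×10⁶ m.
r₂ = 3390 + 8913 = 12303 km = 1.2303×10⁷ m.
Transfer ellipse a_t = (r₁ + r₂)/2 = 7.996×10⁶ m.
At r₁: circular v_c1 = √(μ/r₁) = 3407 m/s; transfer-periapsis v_p = √[μ(2/r₁ − 1/a_t)] = 4226 m/s.
Δv₁ = v_p − v_c1 = 819.0 m/s.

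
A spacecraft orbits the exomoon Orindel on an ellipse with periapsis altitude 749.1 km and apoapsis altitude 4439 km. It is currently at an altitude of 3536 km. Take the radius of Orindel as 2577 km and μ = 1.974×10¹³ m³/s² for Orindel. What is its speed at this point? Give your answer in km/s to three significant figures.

v ≈ 1.63 km/s

r_p = 2577 + 749.1 = 3326.1 km = 3.3261×10⁶ m.
r_a = 2577 + 4439 = 7016.0 km = 7.0160×10⁶ m.
r = 2577 + 3536 = 6113.0 km = 6.113×10⁶ m.
Semi-major axis a = (r_p + r_a)/2 = 5171.1 km = 5.171×10⁶ m.
Vis-viva: v² = μ(2/r − 1/a) = 1.974×10¹³ × (3.272×10⁻⁷ − 1.934×10⁻⁷) = 2.641×10⁶ m²/s².
v = 1625 m/s = 1.625 km/s.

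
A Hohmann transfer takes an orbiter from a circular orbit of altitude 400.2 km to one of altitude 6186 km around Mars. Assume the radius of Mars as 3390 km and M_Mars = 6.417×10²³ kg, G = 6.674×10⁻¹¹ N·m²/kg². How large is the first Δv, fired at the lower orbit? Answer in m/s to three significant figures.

μ = GM = 6.674×10⁻¹¹ × 6.417×10²³ = 4.283×10¹³ m³/s².
r₁ = 3390 + 400.2 = 3790.2 km = 3.7902×10⁶ m.
r₂ = 3390 + 6186 = 9576.0 km = 9.5760×10⁶ m.
Transfer ellipse a_t = (r₁ + r₂)/2 = 6.683×10⁶ m.
At r₁: circular v_c1 = √(μ/r₁) = 3361 m/s; transfer-periapsis v_p = √[μ(2/r₁ − 1/a_t)] = 4024 m/s.
Δv₁ = v_p − v_c1 = 662.3 m/s.

Δv ≈ 662 m/s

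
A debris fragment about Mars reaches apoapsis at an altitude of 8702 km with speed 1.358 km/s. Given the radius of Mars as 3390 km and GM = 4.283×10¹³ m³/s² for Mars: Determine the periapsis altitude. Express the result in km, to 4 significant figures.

periapsis altitude ≈ 865.8 km

r_a = 3390 + 8702 = 12092 km = 1.209×10⁷ m.
Specific energy ε = v²/2 − μ/r = -2.620×10⁶ J/kg, so a = −μ/(2ε) = 8.174×10⁶ m.
The apsides satisfy r_p + r_a = 2a, so the periapsis radius is 2a − r_a = 4.256×10⁶ m = 4255.8 km.
Periapsis altitude = 4255.8 − 3390 = 865.77 km.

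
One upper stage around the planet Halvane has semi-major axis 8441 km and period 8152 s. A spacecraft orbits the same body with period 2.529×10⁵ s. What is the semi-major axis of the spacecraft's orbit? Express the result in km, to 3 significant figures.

a₂ ≈ 83300 km

Kepler's third law: a³ ∝ T², so a₂ = a₁ (T₂/T₁)^(2/3).
T₂/T₁ = 31.02, (T₂/T₁)^(2/3) = 9.873.
a₂ = 8441 × 9.873 = 83340 km.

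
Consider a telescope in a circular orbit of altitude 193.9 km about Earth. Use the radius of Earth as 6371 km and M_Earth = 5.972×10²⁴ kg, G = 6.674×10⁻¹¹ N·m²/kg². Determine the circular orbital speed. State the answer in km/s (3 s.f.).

v ≈ 7.79 km/s

μ = GM = 6.674×10⁻¹¹ × 5.972×10²⁴ = 3.986×10¹⁴ m³/s².
r = 6371 + 193.9 = 6564.9 km = 6.5649×10⁶ m.
For a circular orbit v = √(μ/r) = √(3.986×10¹⁴ / 6.565×10⁶) = √(6.071×10⁷) = 7792 m/s.
That is 7.792 km/s.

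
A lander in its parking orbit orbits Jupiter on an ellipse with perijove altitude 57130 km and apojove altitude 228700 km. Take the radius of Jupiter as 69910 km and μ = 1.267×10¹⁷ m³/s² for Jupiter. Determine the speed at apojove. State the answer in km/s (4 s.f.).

v ≈ 15.91 km/s

r_p = 69910 + 57130 = 127040 km = 1.2704×10⁸ m.
r_a = 69910 + 228700 = 298610 km = 2.9861×10⁸ m.
Semi-major axis a = (r_p + r_a)/2 = 2.1282×10⁵ km = 2.128×10⁸ m.
Vis-viva: v² = μ(2/r − 1/a) = 1.267×10¹⁷ × (6.698×10⁻⁹ − 4.699×10⁻⁹) = 2.533×10⁸ m²/s².
v = 15910 m/s = 15.91 km/s.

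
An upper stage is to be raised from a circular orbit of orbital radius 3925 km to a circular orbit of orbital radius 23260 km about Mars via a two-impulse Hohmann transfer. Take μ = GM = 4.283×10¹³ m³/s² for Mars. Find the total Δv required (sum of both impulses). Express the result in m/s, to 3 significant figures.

Δv_total ≈ 1650 m/s

r₁ = 3925 km = 3.925×10⁶ m.
r₂ = 23260 km = 2.326×10⁷ m.
Transfer ellipse a_t = (r₁ + r₂)/2 = 1.359×10⁷ m.
At r₁: circular v_c1 = √(μ/r₁) = 3303 m/s; transfer-periapsis v_p = √[μ(2/r₁ − 1/a_t)] = 4321 m/s.
Δv₁ = v_p − v_c1 = 1018 m/s.
At r₂: circular v_c2 = √(μ/r₂) = 1357 m/s; transfer-apoapsis v_a = √[μ(2/r₂ − 1/a_t)] = 729.2 m/s.
Δv₂ = v_c2 − v_a = 627.8 m/s.
Total Δv = Δv₁ + Δv₂ = 1646 m/s.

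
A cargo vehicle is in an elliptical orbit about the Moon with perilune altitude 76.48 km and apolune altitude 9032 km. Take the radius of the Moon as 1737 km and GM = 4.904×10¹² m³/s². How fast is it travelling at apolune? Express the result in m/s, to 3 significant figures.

v ≈ 362 m/s

r_p = 1737 + 76.48 = 1813.5 km = 1.8135×10⁶ m.
r_a = 1737 + 9032 = 10769 km = 1.0769×10⁷ m.
Semi-major axis a = (r_p + r_a)/2 = 6291.2 km = 6.291×10⁶ m.
Vis-viva: v² = μ(2/r − 1/a) = 4.904×10¹² × (1.857×10⁻⁷ − 1.590×10⁻⁷) = 1.313×10⁵ m²/s².
v = 362.3 m/s.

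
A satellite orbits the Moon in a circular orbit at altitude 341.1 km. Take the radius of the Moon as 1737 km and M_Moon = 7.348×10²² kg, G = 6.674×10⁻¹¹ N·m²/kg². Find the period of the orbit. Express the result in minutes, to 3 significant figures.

T ≈ 142 minutes

μ = GM = 6.674×10⁻¹¹ × 7.348×10²² = 4.904×10¹² m³/s².
r = 1737 + 341.1 = 2078.1 km = 2.0781×10⁶ m.
Kepler's third law: T = 2π√(r³/μ) = 2π√((2.078×10⁶)³ / 4.904×10¹²).
r³/μ = 1.830×10⁶ s², so T = 2π × 1.353×10³ = 8.500×10³ s.
Converting: 8.500×10³ s ÷ 60.00 = 141.7 minutes.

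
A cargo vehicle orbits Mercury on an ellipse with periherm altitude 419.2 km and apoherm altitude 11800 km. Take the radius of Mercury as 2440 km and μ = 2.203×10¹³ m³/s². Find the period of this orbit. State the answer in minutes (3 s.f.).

r_p = 2440 + 419.2 = 2859.2 km = 2.8592×10⁶ m.
r_a = 2440 + 11800 = 14240 km = 1.4240×10⁷ m.
Semi-major axis a = (r_p + r_a)/2 = (2859.2 + 14240)/2 = 8549.6 km = 8.550×10⁶ m.
By Kepler's third law T = 2π√(a³/μ) = 2π × 5.326×10³ = 3.347×10⁴ s.
= 557.8 minutes.

T ≈ 558 minutes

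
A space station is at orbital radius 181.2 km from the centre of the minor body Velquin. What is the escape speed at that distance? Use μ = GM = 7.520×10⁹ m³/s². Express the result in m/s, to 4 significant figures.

r = 181.2 km = 1.812×10⁵ m.
Escape speed v_esc = √(2μ/r) = √(2 × 7.520×10⁹ / 1.812×10⁵) = √(8.300×10⁴) = 288.1 m/s.

v_esc ≈ 288.1 m/s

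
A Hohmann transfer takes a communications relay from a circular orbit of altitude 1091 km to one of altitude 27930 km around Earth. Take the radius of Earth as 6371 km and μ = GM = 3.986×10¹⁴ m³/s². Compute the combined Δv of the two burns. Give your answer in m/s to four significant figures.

Δv_total ≈ 3430 m/s

r₁ = 6371 + 1091 = 7462.0 km = 7.4620×10⁶ m.
r₂ = 6371 + 27930 = 34301 km = 3.4301×10⁷ m.
Transfer ellipse a_t = (r₁ + r₂)/2 = 2.088×10⁷ m.
At r₁: circular v_c1 = √(μ/r₁) = 7309 m/s; transfer-perigee v_p = √[μ(2/r₁ − 1/a_t)] = 9367 m/s.
Δv₁ = v_p − v_c1 = 2059 m/s.
At r₂: circular v_c2 = √(μ/r₂) = 3409 m/s; transfer-apogee v_a = √[μ(2/r₂ − 1/a_t)] = 2038 m/s.
Δv₂ = v_c2 − v_a = 1371 m/s.
Total Δv = Δv₁ + Δv₂ = 3430 m/s.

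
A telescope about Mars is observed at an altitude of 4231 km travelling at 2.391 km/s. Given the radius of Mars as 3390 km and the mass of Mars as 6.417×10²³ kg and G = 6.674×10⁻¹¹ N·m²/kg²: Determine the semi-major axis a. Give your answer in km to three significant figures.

μ = GM = 6.674×10⁻¹¹ × 6.417×10²³ = 4.283×10¹³ m³/s².
r = 3390 + 4231 = 7621.0 km = 7.621×10⁶ m.
Vis-viva rearranged: 1/a = 2/r − v²/μ = 2.624×10⁻⁷ − 1.335×10⁻⁷ = 1.289×10⁻⁷ m⁻¹.
a = 7.755×10⁶ m = 7755.2 km.

a ≈ 7760 km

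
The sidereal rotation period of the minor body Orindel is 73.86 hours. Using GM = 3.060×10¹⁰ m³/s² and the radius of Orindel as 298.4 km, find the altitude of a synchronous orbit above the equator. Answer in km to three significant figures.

h_sync ≈ 3500 km

T = 73.86 hours = 2.659×10⁵ s.
A synchronous orbit has period T, so by Kepler's third law a = (μT²/4π²)^(1/3).
μT²/4π² = 3.060×10¹⁰ × (2.659×10⁵)² / 39.48 = 5.480×10¹⁹ m³.
a = 3.798×10⁶ m = 3798.4 km.
Altitude h = a − R = 3798.4 − 298.4 = 3500.0 km.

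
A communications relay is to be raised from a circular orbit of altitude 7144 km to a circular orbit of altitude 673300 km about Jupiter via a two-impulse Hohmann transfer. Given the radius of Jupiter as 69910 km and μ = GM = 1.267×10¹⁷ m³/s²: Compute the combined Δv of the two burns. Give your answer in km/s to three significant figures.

r₁ = 69910 + 7144 = 77054 km = 7.7054×10⁷ m.
r₂ = 69910 + 673300 = 743210 km = 7.4321×10⁸ m.
Transfer ellipse a_t = (r₁ + r₂)/2 = 4.101×10⁸ m.
At r₁: circular v_c1 = √(μ/r₁) = 40550 m/s; transfer-perijove v_p = √[μ(2/r₁ − 1/a_t)] = 54590 m/s.
Δv₁ = v_p − v_c1 = 14040 m/s.
At r₂: circular v_c2 = √(μ/r₂) = 13060 m/s; transfer-apojove v_a = √[μ(2/r₂ − 1/a_t)] = 5659 m/s.
Δv₂ = v_c2 − v_a = 7397 m/s.
Total Δv = Δv₁ + Δv₂ = 21430 m/s = 21.43 km/s.

Δv_total ≈ 21.4 km/s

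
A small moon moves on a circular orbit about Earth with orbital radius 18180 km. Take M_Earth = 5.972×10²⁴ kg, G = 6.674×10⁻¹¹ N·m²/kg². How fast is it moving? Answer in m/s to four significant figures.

μ = GM = 6.674×10⁻¹¹ × 5.972×10²⁴ = 3.986×10¹⁴ m³/s².
r = 18180 km = 1.818×10⁷ m.
For a circular orbit v = √(μ/r) = √(3.986×10¹⁴ / 1.818×10⁷) = √(2.192×10⁷) = 4682 m/s.

v ≈ 4682 m/s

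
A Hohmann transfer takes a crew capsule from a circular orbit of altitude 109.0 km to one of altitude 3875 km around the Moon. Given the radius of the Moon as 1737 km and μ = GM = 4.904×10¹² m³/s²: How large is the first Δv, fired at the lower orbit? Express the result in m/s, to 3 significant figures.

Δv ≈ 370 m/s

r₁ = 1737 + 109.0 = 1846.0 km = 1.8460×10⁶ m.
r₂ = 1737 + 3875 = 5612.0 km = 5.6120×10⁶ m.
Transfer ellipse a_t = (r₁ + r₂)/2 = 3.729×10⁶ m.
At r₁: circular v_c1 = √(μ/r₁) = 1630 m/s; transfer-perilune v_p = √[μ(2/r₁ − 1/a_t)] = 2000 m/s.
Δv₁ = v_p − v_c1 = 369.6 m/s.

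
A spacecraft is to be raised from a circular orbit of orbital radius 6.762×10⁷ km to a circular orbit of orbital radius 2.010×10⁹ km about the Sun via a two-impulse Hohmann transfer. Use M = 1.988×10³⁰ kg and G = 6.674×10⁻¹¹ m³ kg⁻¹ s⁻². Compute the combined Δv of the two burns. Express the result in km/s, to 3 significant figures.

Δv_total ≈ 23.4 km/s

μ = GM = 6.674×10⁻¹¹ × 1.988×10³⁰ = 1.327×10²⁰ m³/s².
r₁ = 6.762×10⁷ km = 6.762×10¹⁰ m.
r₂ = 2.010×10⁹ km = 2.010×10¹² m.
Transfer ellipse a_t = (r₁ + r₂)/2 = 1.039×10¹² m.
At r₁: circular v_c1 = √(μ/r₁) = 44300 m/s; transfer-perihelion v_p = √[μ(2/r₁ − 1/a_t)] = 61620 m/s.
Δv₁ = v_p − v_c1 = 17320 m/s.
At r₂: circular v_c2 = √(μ/r₂) = 8125 m/s; transfer-aphelion v_a = √[μ(2/r₂ − 1/a_t)] = 2073 m/s.
Δv₂ = v_c2 − v_a = 6052 m/s.
Total Δv = Δv₁ + Δv₂ = 23370 m/s = 23.37 km/s.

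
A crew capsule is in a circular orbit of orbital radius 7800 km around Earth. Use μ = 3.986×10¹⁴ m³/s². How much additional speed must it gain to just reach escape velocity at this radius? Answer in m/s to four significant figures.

Δv ≈ 2961 m/s

r = 7800 km = 7.800×10⁶ m.
Circular speed v_c = √(μ/r) = 7149 m/s.
Escape speed v_esc = √(2μ/r) = √2 × v_c = 10110 m/s.
Δv = v_esc − v_c = 2961 m/s.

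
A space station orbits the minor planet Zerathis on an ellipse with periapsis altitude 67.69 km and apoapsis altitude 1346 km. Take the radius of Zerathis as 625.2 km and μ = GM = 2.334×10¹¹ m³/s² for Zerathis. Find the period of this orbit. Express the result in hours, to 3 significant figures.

T ≈ 5.55 hours

r_p = 625.2 + 67.69 = 692.89 km = 6.9289×10⁵ m.
r_a = 625.2 + 1346 = 1971.2 km = 1.9712×10⁶ m.
Semi-major axis a = (r_p + r_a)/2 = (692.89 + 1971.2)/2 = 1332.0 km = 1.332×10⁶ m.
By Kepler's third law T = 2π√(a³/μ) = 2π × 3.182×10³ = 1.999×10⁴ s.
= 5.554 hours.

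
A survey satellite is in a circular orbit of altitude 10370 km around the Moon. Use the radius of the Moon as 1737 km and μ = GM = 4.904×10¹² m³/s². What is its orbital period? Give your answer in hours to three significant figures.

T ≈ 33.2 hours

r = 1737 + 10370 = 12107 km = 1.2107×10⁷ m.
Kepler's third law: T = 2π√(r³/μ) = 2π√((1.211×10⁷)³ / 4.904×10¹²).
r³/μ = 3.619×10⁸ s², so T = 2π × 1.902×10⁴ = 1.195×10⁵ s.
Converting: 1.195×10⁵ s ÷ 3600 = 33.20 hours.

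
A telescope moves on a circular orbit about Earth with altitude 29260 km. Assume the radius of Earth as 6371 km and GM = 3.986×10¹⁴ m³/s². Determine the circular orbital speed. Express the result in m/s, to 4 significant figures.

v ≈ 3345 m/s

r = 6371 + 29260 = 35631 km = 3.5631×10⁷ m.
For a circular orbit v = √(μ/r) = √(3.986×10¹⁴ / 3.563×10⁷) = √(1.119×10⁷) = 3345 m/s.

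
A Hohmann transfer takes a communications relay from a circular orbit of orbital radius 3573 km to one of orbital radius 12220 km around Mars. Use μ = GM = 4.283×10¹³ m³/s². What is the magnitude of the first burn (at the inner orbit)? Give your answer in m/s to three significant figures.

Δv ≈ 845 m/s

r₁ = 3573 km = 3.573×10⁶ m.
r₂ = 12220 km = 1.222×10⁷ m.
Transfer ellipse a_t = (r₁ + r₂)/2 = 7.896×10⁶ m.
At r₁: circular v_c1 = √(μ/r₁) = 3462 m/s; transfer-periapsis v_p = √[μ(2/r₁ − 1/a_t)] = 4307 m/s.
Δv₁ = v_p − v_c1 = 844.8 m/s.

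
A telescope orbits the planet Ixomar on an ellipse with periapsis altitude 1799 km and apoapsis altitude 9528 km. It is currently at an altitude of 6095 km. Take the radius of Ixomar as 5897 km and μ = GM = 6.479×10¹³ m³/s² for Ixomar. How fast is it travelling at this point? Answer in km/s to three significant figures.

v ≈ 2.28 km/s

r_p = 5897 + 1799 = 7696.0 km = 7.6960×10⁶ m.
r_a = 5897 + 9528 = 15425 km = 1.5425×10⁷ m.
r = 5897 + 6095 = 11992 km = 1.199×10⁷ m.
Semi-major axis a = (r_p + r_a)/2 = 11560 km = 1.156×10⁷ m.
Vis-viva: v² = μ(2/r − 1/a) = 6.479×10¹³ × (1.668×10⁻⁷ − 8.650×10⁻⁸) = 5.201×10⁶ m²/s².
v = 2281 m/s = 2.281 km/s.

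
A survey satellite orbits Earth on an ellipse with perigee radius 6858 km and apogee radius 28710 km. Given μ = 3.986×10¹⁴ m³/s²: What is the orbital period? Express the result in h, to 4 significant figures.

Semi-major axis a = (r_p + r_a)/2 = (6858.0 + 28710)/2 = 17784 km = 1.778×10⁷ m.
By Kepler's third law T = 2π√(a³/μ) = 2π × 3.756×10³ = 2.360×10⁴ s.
= 6.556 h.

T ≈ 6.556 h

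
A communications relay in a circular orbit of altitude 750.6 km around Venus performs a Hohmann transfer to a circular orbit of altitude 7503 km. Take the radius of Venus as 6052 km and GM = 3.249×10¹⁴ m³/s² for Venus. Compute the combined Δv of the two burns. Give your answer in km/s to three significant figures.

r₁ = 6052 + 750.6 = 6802.6 km = 6.8026×10⁶ m.
r₂ = 6052 + 7503 = 13555 km = 1.3555×10⁷ m.
Transfer ellipse a_t = (r₁ + r₂)/2 = 1.018×10⁷ m.
At r₁: circular v_c1 = √(μ/r₁) = 6911 m/s; transfer-periapsis v_p = √[μ(2/r₁ − 1/a_t)] = 7975 m/s.
Δv₁ = v_p − v_c1 = 1064 m/s.
At r₂: circular v_c2 = √(μ/r₂) = 4896 m/s; transfer-apoapsis v_a = √[μ(2/r₂ − 1/a_t)] = 4002 m/s.
Δv₂ = v_c2 − v_a = 893.5 m/s.
Total Δv = Δv₁ + Δv₂ = 1958 m/s = 1.958 km/s.

Δv_total ≈ 1.96 km/s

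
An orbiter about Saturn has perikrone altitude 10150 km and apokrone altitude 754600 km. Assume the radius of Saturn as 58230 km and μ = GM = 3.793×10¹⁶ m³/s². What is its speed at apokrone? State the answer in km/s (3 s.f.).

v ≈ 2.69 km/s

r_p = 58230 + 10150 = 68380 km = 6.8380×10⁷ m.
r_a = 58230 + 754600 = 812830 km = 8.1283×10⁸ m.
Semi-major axis a = (r_p + r_a)/2 = 4.4060×10⁵ km = 4.406×10⁸ m.
Vis-viva: v² = μ(2/r − 1/a) = 3.793×10¹⁶ × (2.461×10⁻⁹ − 2.270×10⁻⁹) = 7.242×10⁶ m²/s².
v = 2691 m/s = 2.691 km/s.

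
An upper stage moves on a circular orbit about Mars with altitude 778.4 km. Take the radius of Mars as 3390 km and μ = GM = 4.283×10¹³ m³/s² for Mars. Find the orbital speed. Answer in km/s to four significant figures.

v ≈ 3.205 km/s

r = 3390 + 778.4 = 4168.4 km = 4.1684×10⁶ m.
For a circular orbit v = √(μ/r) = √(4.283×10¹³ / 4.168×10⁶) = √(1.027×10⁷) = 3205 m/s.
That is 3.205 km/s.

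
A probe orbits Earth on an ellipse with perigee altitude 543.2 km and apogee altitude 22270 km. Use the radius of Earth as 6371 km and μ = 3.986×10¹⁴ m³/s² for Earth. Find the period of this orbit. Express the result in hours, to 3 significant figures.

T ≈ 6.55 hours

r_p = 6371 + 543.2 = 6914.2 km = 6.9142×10⁶ m.
r_a = 6371 + 22270 = 28641 km = 2.8641×10⁷ m.
Semi-major axis a = (r_p + r_a)/2 = (6914.2 + 28641)/2 = 17778 km = 1.778×10⁷ m.
By Kepler's third law T = 2π√(a³/μ) = 2π × 3.754×10³ = 2.359×10⁴ s.
= 6.553 hours.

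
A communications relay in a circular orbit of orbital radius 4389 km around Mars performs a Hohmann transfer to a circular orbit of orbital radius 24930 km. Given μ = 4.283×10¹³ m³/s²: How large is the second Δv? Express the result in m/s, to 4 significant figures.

r₁ = 4389 km = 4.389×10⁶ m.
r₂ = 24930 km = 2.493×10⁷ m.
Transfer ellipse a_t = (r₁ + r₂)/2 = 1.466×10⁷ m.
At r₁: circular v_c1 = √(μ/r₁) = 3124 m/s; transfer-periapsis v_p = √[μ(2/r₁ − 1/a_t)] = 4074 m/s.
At r₂: circular v_c2 = √(μ/r₂) = 1311 m/s; transfer-apoapsis v_a = √[μ(2/r₂ − 1/a_t)] = 717.2 m/s.
Δv₂ = v_c2 − v_a = 593.5 m/s.

Δv ≈ 593.5 m/s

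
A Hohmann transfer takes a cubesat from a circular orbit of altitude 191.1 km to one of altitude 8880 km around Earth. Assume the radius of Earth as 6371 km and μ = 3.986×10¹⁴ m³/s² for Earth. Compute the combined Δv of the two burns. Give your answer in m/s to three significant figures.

Δv_total ≈ 2570 m/s

r₁ = 6371 + 191.1 = 6562.1 km = 6.5621×10⁶ m.
r₂ = 6371 + 8880 = 15251 km = 1.5251×10⁷ m.
Transfer ellipse a_t = (r₁ + r₂)/2 = 1.091×10⁷ m.
At r₁: circular v_c1 = √(μ/r₁) = 7794 m/s; transfer-perigee v_p = √[μ(2/r₁ − 1/a_t)] = 9216 m/s.
Δv₁ = v_p − v_c1 = 1422 m/s.
At r₂: circular v_c2 = √(μ/r₂) = 5112 m/s; transfer-apogee v_a = √[μ(2/r₂ − 1/a_t)] = 3965 m/s.
Δv₂ = v_c2 − v_a = 1147 m/s.
Total Δv = Δv₁ + Δv₂ = 2569 m/s.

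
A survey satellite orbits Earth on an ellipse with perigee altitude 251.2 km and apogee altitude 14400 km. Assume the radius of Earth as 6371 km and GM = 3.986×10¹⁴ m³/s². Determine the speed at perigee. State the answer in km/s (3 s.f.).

r_p = 6371 + 251.2 = 6622.2 km = 6.6222×10⁶ m.
r_a = 6371 + 14400 = 20771 km = 2.0771×10⁷ m.
Semi-major axis a = (r_p + r_a)/2 = 13697 km = 1.370×10⁷ m.
Vis-viva: v² = μ(2/r − 1/a) = 3.986×10¹⁴ × (3.020×10⁻⁷ − 7.301×10⁻⁸) = 9.128×10⁷ m²/s².
v = 9554 m/s = 9.554 km/s.

v ≈ 9.55 km/s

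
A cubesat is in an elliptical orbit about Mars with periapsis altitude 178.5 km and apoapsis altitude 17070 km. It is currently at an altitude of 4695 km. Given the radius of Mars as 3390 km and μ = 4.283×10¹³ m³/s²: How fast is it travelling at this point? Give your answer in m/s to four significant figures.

v ≈ 2651 m/s

r_p = 3390 + 178.5 = 3568.5 km = 3.5685×10⁶ m.
r_a = 3390 + 17070 = 20460 km = 2.0460×10⁷ m.
r = 3390 + 4695 = 8085.0 km = 8.085×10⁶ m.
Semi-major axis a = (r_p + r_a)/2 = 12014 km = 1.201×10⁷ m.
Vis-viva: v² = μ(2/r − 1/a) = 4.283×10¹³ × (2.474×10⁻⁷ − 8.323×10⁻⁸) = 7.030×10⁶ m²/s².
v = 2651 m/s.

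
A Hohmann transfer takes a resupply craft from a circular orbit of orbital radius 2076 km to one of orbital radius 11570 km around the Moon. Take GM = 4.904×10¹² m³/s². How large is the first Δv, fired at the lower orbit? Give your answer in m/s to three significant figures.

Δv ≈ 464 m/s

r₁ = 2076 km = 2.076×10⁶ m.
r₂ = 11570 km = 1.157×10⁷ m.
Transfer ellipse a_t = (r₁ + r₂)/2 = 6.823×10⁶ m.
At r₁: circular v_c1 = √(μ/r₁) = 1537 m/s; transfer-perilune v_p = √[μ(2/r₁ − 1/a_t)] = 2001 m/s.
Δv₁ = v_p − v_c1 = 464.5 m/s.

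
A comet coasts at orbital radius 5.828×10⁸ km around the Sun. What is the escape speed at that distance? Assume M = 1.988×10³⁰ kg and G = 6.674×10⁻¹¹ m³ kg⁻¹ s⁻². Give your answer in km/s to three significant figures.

μ = GM = 6.674×10⁻¹¹ × 1.988×10³⁰ = 1.327×10²⁰ m³/s².
r = 5.828×10⁸ km = 5.828×10¹¹ m.
Escape speed v_esc = √(2μ/r) = √(2 × 1.327×10²⁰ / 5.828×10¹¹) = √(4.553×10⁸) = 21340 m/s.
= 21.34 km/s.

v_esc ≈ 21.3 km/s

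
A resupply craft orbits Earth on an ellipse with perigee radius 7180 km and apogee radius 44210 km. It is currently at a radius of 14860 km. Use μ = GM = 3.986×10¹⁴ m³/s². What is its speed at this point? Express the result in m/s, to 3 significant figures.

v ≈ 6180 m/s

Semi-major axis a = (r_p + r_a)/2 = 25695 km = 2.570×10⁷ m.
Vis-viva: v² = μ(2/r − 1/a) = 3.986×10¹⁴ × (1.346×10⁻⁷ − 3.892×10⁻⁸) = 3.813×10⁷ m²/s².
v = 6175 m/s.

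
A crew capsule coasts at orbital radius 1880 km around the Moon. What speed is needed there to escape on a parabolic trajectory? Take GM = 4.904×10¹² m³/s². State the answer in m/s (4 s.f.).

v_esc ≈ 2284 m/s

r = 1880 km = 1.880×10⁶ m.
Escape speed v_esc = √(2μ/r) = √(2 × 4.904×10¹² / 1.880×10⁶) = √(5.217×10⁶) = 2284 m/s.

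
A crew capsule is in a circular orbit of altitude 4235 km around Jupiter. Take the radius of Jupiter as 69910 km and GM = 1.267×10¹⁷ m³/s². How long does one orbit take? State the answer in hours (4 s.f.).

r = 69910 + 4235 = 74145 km = 7.4145×10⁷ m.
Kepler's third law: T = 2π√(r³/μ) = 2π√((7.414×10⁷)³ / 1.267×10¹⁷).
r³/μ = 3.217×10⁶ s², so T = 2π × 1.794×10³ = 1.127×10⁴ s.
Converting: 1.127×10⁴ s ÷ 3600 = 3.130 hours.

T ≈ 3.130 hours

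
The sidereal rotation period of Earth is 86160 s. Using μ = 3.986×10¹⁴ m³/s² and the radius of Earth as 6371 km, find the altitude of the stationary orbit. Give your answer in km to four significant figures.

h_sync ≈ 35790 km

A synchronous orbit has period T, so by Kepler's third law a = (μT²/4π²)^(1/3).
μT²/4π² = 3.986×10¹⁴ × (8.616×10⁴)² / 39.48 = 7.495×10²² m³.
a = 4.216×10⁷ m = 42163 km.
Altitude h = a − R = 42163 − 6371 = 35792 km.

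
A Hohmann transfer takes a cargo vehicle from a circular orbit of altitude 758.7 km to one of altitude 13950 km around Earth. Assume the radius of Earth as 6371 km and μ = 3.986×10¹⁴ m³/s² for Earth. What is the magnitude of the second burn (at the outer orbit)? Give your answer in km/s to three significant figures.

Δv ≈ 1.24 km/s

r₁ = 6371 + 758.7 = 7129.7 km = 7.1297×10⁶ m.
r₂ = 6371 + 13950 = 20321 km = 2.0321×10⁷ m.
Transfer ellipse a_t = (r₁ + r₂)/2 = 1.373×10⁷ m.
At r₁: circular v_c1 = √(μ/r₁) = 7477 m/s; transfer-perigee v_p = √[μ(2/r₁ − 1/a_t)] = 9098 m/s.
At r₂: circular v_c2 = √(μ/r₂) = 4429 m/s; transfer-apogee v_a = √[μ(2/r₂ − 1/a_t)] = 3192 m/s.
Δv₂ = v_c2 − v_a = 1237 m/s.
= 1.237 km/s.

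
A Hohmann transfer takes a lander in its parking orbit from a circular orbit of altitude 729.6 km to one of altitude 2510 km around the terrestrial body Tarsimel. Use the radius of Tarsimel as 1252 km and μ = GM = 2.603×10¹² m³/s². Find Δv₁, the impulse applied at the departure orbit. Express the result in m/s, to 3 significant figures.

Δv ≈ 166 m/s

r₁ = 1252 + 729.6 = 1981.6 km = 1.9816×10⁶ m.
r₂ = 1252 + 2510 = 3762.0 km = 3.7620×10⁶ m.
Transfer ellipse a_t = (r₁ + r₂)/2 = 2.872×10⁶ m.
At r₁: circular v_c1 = √(μ/r₁) = 1146 m/s; transfer-periapsis v_p = √[μ(2/r₁ − 1/a_t)] = 1312 m/s.
Δv₁ = v_p − v_c1 = 165.7 m/s.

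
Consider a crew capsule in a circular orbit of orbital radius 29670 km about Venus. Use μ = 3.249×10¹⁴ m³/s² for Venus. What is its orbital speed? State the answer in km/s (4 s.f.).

r = 29670 km = 2.967×10⁷ m.
For a circular orbit v = √(μ/r) = √(3.249×10¹⁴ / 2.967×10⁷) = √(1.095×10⁷) = 3309 m/s.
That is 3.309 km/s.

v ≈ 3.309 km/s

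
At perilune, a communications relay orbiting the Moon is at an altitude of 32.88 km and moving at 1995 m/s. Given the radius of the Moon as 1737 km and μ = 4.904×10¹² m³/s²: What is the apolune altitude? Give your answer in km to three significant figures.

r_p = 1737 + 32.88 = 1769.9 km = 1.770×10⁶ m.
Specific energy ε = v²/2 − μ/r = -7.808×10⁵ J/kg, so a = −μ/(2ε) = 3.140×10⁶ m.
The apsides satisfy r_p + r_a = 2a, so the apolune radius is 2a − r_p = 4.511×10⁶ m = 4510.9 km.
Apolune altitude = 4510.9 − 1737 = 2773.9 km.

apolune altitude ≈ 2770 km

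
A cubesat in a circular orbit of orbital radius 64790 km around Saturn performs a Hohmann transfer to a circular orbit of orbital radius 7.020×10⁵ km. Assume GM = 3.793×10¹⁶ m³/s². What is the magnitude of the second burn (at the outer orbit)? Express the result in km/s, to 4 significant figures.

Δv ≈ 4.329 km/s

r₁ = 64790 km = 6.479×10⁷ m.
r₂ = 7.020×10⁵ km = 7.020×10⁸ m.
Transfer ellipse a_t = (r₁ + r₂)/2 = 3.834×10⁸ m.
At r₁: circular v_c1 = √(μ/r₁) = 24200 m/s; transfer-perikrone v_p = √[μ(2/r₁ − 1/a_t)] = 32740 m/s.
At r₂: circular v_c2 = √(μ/r₂) = 7351 m/s; transfer-apokrone v_a = √[μ(2/r₂ − 1/a_t)] = 3022 m/s.
Δv₂ = v_c2 − v_a = 4329 m/s.
= 4.329 km/s.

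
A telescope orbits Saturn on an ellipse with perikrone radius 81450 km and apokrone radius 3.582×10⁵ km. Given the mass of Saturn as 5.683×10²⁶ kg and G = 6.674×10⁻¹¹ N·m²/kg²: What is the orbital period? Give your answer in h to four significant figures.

T ≈ 29.21 h

μ = GM = 6.674×10⁻¹¹ × 5.683×10²⁶ = 3.793×10¹⁶ m³/s².
Semi-major axis a = (r_p + r_a)/2 = (81450 + 3.5820×10⁵)/2 = 2.1982×10⁵ km = 2.198×10⁸ m.
By Kepler's third law T = 2π√(a³/μ) = 2π × 1.674×10⁴ = 1.052×10⁵ s.
= 29.21 h.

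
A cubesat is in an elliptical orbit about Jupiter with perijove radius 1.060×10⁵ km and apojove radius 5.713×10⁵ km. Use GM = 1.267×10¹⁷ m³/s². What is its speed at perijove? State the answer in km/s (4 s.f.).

v ≈ 44.90 km/s

Semi-major axis a = (r_p + r_a)/2 = 3.3865×10⁵ km = 3.386×10⁸ m.
Vis-viva: v² = μ(2/r − 1/a) = 1.267×10¹⁷ × (1.887×10⁻⁸ − 2.953×10⁻⁹) = 2.016×10⁹ m²/s².
v = 44900 m/s = 44.90 km/s.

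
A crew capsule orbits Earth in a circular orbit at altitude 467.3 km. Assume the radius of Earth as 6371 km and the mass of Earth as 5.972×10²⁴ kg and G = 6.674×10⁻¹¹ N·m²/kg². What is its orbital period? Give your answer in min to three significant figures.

μ = GM = 6.674×10⁻¹¹ × 5.972×10²⁴ = 3.986×10¹⁴ m³/s².
r = 6371 + 467.3 = 6838.3 km = 6.8383×10⁶ m.
Kepler's third law: T = 2π√(r³/μ) = 2π√((6.838×10⁶)³ / 3.986×10¹⁴).
r³/μ = 8.023×10⁵ s², so T = 2π × 8.957×10² = 5.628×10³ s.
Converting: 5.628×10³ s ÷ 60.00 = 93.80 min.

T ≈ 93.8 min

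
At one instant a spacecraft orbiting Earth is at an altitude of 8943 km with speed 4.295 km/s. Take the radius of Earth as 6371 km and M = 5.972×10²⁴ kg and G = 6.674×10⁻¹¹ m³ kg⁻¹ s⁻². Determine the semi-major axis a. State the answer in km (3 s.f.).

a ≈ 11900 km

μ = GM = 6.674×10⁻¹¹ × 5.972×10²⁴ = 3.986×10¹⁴ m³/s².
r = 6371 + 8943 = 15314 km = 1.531×10⁷ m.
Vis-viva rearranged: 1/a = 2/r − v²/μ = 1.306×10⁻⁷ − 4.628×10⁻⁸ = 8.432×10⁻⁸ m⁻¹.
a = 1.186×10⁷ m = 11860 km.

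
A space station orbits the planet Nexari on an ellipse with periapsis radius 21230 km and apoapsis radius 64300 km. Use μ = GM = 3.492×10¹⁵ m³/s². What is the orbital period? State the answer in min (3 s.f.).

T ≈ 496 min

Semi-major axis a = (r_p + r_a)/2 = (21230 + 64300)/2 = 42765 km = 4.276×10⁷ m.
By Kepler's third law T = 2π√(a³/μ) = 2π × 4.733×10³ = 2.974×10⁴ s.
= 495.6 min.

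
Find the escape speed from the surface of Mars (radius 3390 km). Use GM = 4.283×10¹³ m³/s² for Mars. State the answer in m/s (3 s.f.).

v_esc ≈ 5030 m/s

r = R = 3.390×10⁶ m.
Escape speed v_esc = √(2μ/r) = √(2 × 4.283×10¹³ / 3.390×10⁶) = √(2.527×10⁷) = 5027 m/s.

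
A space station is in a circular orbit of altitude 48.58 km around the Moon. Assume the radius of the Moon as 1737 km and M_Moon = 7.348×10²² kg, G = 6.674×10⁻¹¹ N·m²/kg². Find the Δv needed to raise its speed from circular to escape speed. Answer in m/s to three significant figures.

μ = GM = 6.674×10⁻¹¹ × 7.348×10²² = 4.904×10¹² m³/s².
r = 1737 + 48.58 = 1785.6 km = 1.7856×10⁶ m.
Circular speed v_c = √(μ/r) = 1657 m/s.
Escape speed v_esc = √(2μ/r) = √2 × v_c = 2344 m/s.
Δv = v_esc − v_c = 686.5 m/s.

Δv ≈ 686 m/s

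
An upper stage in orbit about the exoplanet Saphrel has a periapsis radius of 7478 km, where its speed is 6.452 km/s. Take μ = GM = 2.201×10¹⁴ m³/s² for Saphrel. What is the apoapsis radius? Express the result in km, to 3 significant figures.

r_p = 7.478×10⁶ m.
Specific energy ε = v²/2 − μ/r = -8.619×10⁶ J/kg, so a = −μ/(2ε) = 1.277×10⁷ m.
The apsides satisfy r_p + r_a = 2a, so the apoapsis radius is 2a − r_p = 1.806×10⁷ m = 18059 km.

apoapsis radius ≈ 18100 km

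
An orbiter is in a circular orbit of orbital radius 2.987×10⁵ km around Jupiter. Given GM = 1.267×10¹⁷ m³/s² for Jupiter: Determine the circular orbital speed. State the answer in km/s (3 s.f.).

r = 2.987×10⁵ km = 2.987×10⁸ m.
For a circular orbit v = √(μ/r) = √(1.267×10¹⁷ / 2.987×10⁸) = √(4.242×10⁸) = 20600 m/s.
That is 20.60 km/s.

v ≈ 20.6 km/s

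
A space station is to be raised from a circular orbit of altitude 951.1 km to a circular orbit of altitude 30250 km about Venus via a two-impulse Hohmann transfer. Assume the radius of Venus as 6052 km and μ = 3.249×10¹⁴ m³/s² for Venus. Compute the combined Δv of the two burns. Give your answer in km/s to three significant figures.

Δv_total ≈ 3.30 km/s

r₁ = 6052 + 951.1 = 7003.1 km = 7.0031×10⁶ m.
r₂ = 6052 + 30250 = 36302 km = 3.6302×10⁷ m.
Transfer ellipse a_t = (r₁ + r₂)/2 = 2.165×10⁷ m.
At r₁: circular v_c1 = √(μ/r₁) = 6811 m/s; transfer-periapsis v_p = √[μ(2/r₁ − 1/a_t)] = 8819 m/s.
Δv₁ = v_p − v_c1 = 2008 m/s.
At r₂: circular v_c2 = √(μ/r₂) = 2992 m/s; transfer-apoapsis v_a = √[μ(2/r₂ − 1/a_t)] = 1701 m/s.
Δv₂ = v_c2 − v_a = 1290 m/s.
Total Δv = Δv₁ + Δv₂ = 3298 m/s = 3.298 km/s.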